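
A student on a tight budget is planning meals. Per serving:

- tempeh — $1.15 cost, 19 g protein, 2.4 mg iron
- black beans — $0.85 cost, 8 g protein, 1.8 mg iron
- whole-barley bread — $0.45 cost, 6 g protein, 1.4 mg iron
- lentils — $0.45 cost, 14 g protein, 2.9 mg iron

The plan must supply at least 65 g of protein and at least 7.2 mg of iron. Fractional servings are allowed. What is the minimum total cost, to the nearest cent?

At the optimum either one food covers both requirements or two foods hit both targets exactly; no other combination can be cheaper.
tempeh only: max(65/19, 7.2/2.4) = 3.421 servings → $3.93.
black beans only: max(65/8, 7.2/1.8) = 8.125 servings → $6.91.
whole-barley bread only: max(65/6, 7.2/1.4) = 10.83 servings → $4.88.
lentils only: max(65/14, 7.2/2.9) = 4.643 servings → $2.09.
tempeh + black beans: the both-tight solution has a negative serving — not a feasible corner.
tempeh + whole-barley bread with both targets exact would need a negative amount; discard.
tempeh + lentils: intersection lies outside the first quadrant.
black beans + whole-barley bread with both targets exact would need a negative amount; discard.
black beans + lentils: the both-tight solution has a negative serving — not a feasible corner.
whole-barley bread + lentils with both targets exact would need a negative amount; discard.
Cheapest feasible corner: $2.09.

$2.09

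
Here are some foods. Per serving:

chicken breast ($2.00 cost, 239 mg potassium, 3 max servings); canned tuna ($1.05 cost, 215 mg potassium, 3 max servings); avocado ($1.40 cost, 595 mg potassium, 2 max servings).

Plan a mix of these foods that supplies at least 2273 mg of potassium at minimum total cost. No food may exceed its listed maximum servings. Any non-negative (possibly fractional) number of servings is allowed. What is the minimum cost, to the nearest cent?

$9.62

Cost per mg of potassium: avocado $0.0024, canned tuna $0.0049, chicken breast $0.0084.
Take 2 servings of avocado: +1190.0 mg potassium for $2.80 (total $2.80, still need 1083.0 mg).
Take 3 servings of canned tuna: +645.0 mg potassium for $3.15 (total $5.95, still need 438.0 mg).
Take 1.833 servings of chicken breast: +438.0 mg potassium for $3.67 (total $9.62, still need 0.0 mg).
Greedy by cheapest-per-mg is optimal for a single linear constraint, so the minimum cost is $9.62.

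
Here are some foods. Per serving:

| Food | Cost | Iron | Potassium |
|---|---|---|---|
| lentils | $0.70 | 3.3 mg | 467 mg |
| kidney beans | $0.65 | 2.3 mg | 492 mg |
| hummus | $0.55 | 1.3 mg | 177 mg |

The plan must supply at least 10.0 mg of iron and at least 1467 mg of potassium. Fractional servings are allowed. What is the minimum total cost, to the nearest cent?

This is a tiny linear program; its minimum lies at a vertex of the feasible set. List the vertices and price them.
lentils only: max(10.0/3.3, 1467/467) = 3.141 servings → $2.20.
kidney beans only: max(10.0/2.3, 1467/492) = 4.348 servings → $2.83.
hummus only: max(10.0/1.3, 1467/177) = 8.288 servings → $4.56.
lentils + kidney beans with both tight: 2.813 servings and 0.3114 servings → $2.17.
lentils + hummus: the both-tight solution has a negative serving — not a feasible corner.
kidney beans + hummus with both tight: 0.5897 servings and 6.649 servings → $4.04.
Cheapest feasible corner: $2.17.

$2.17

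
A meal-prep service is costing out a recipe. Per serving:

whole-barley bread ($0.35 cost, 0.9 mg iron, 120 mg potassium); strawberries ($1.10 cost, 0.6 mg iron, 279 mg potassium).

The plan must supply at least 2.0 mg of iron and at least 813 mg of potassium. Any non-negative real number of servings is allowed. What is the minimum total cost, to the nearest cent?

$2.37

Two binding constraints pin down two serving amounts, so the optimal mix uses at most two foods. The candidates are each food alone (scaled to the tighter of iron/potassium) and each pair with both constraints tight.
whole-barley bread only: max(2.0/0.9, 813/120) = 6.775 servings → $2.37.
strawberries only: max(2.0/0.6, 813/279) = 3.333 servings → $3.67.
whole-barley bread + strawberries with both tight: 0.392 servings and 2.745 servings → $3.16.
So the least-cost plan costs $2.37.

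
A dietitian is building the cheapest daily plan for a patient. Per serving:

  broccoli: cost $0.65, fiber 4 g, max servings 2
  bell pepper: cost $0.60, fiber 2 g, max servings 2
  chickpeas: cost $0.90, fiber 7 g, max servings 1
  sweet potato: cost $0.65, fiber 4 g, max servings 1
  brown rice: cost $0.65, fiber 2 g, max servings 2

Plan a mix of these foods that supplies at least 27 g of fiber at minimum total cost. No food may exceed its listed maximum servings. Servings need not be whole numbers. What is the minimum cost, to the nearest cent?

$5.35

Cost per g of fiber: chickpeas $0.1286, broccoli $0.1625, sweet potato $0.1625, bell pepper $0.3000, brown rice $0.3250.
Take 1 serving of chickpeas: +7.0 g fiber for $0.90 (total $0.90, still need 20.0 g).
Take 2 servings of broccoli: +8.0 g fiber for $1.30 (total $2.20, still need 12.0 g).
Take 1 serving of sweet potato: +4.0 g fiber for $0.65 (total $2.85, still need 8.0 g).
Take 2 servings of bell pepper: +4.0 g fiber for $1.20 (total $4.05, still need 4.0 g).
Take 2 servings of brown rice: +4.0 g fiber for $1.30 (total $5.35, still need 0.0 g).
Filling from the cheapest source first is optimal under one linear minimum: $5.35.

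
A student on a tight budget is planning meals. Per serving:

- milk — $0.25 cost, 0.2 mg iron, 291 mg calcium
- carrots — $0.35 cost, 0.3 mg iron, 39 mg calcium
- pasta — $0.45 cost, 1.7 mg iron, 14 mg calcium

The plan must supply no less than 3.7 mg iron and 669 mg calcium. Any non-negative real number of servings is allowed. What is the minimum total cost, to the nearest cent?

$1.41

The cheapest plan sits at a corner of the feasible region — with two constraints it uses at most two foods.
milk only: max(3.7/0.2, 669/291) = 18.5 servings → $4.62.
carrots only: max(3.7/0.3, 669/39) = 17.15 servings → $6.00.
pasta only: max(3.7/1.7, 669/14) = 47.79 servings → $21.50.
milk + carrots with both tight: 0.7094 servings and 11.86 servings → $4.33.
milk + pasta with both tight: 2.207 servings and 1.917 servings → $1.41.
carrots + pasta: intersection lies outside the first quadrant.
The minimum over all feasible corners is $1.41.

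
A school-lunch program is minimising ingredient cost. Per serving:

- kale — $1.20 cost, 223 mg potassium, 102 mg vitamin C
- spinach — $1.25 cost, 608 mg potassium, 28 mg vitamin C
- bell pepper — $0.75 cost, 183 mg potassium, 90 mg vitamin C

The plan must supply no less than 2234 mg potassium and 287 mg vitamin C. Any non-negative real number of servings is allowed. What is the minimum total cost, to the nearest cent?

Two binding constraints pin down two serving amounts, so the optimal mix uses at most two foods. The candidates are each food alone (scaled to the tighter of potassium/vitamin C) and each pair with both constraints tight.
kale only: max(2234/223, 287/102) = 10.02 servings → $12.02.
spinach only: max(2234/608, 287/28) = 10.25 servings → $12.81.
bell pepper only: max(2234/183, 287/90) = 12.21 servings → $9.16.
kale + spinach with both tight: 2.007 servings and 2.938 servings → $6.08.
kale + bell pepper: the both-tight solution has a negative serving — not a feasible corner.
spinach + bell pepper with both tight: 2.995 servings and 2.257 servings → $5.44.
The minimum over all feasible corners is $5.44.

$5.44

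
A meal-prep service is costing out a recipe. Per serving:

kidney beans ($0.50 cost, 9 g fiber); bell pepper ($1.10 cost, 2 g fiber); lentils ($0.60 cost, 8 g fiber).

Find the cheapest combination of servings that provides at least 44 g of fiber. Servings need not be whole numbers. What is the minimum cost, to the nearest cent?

$2.44

Cost per g of fiber: kidney beans $0.0556, lentils $0.0750, bell pepper $0.5500.
With no serving limits, use only kidney beans: 44 g / 9 g = 4.889 servings × $0.50 = $2.44.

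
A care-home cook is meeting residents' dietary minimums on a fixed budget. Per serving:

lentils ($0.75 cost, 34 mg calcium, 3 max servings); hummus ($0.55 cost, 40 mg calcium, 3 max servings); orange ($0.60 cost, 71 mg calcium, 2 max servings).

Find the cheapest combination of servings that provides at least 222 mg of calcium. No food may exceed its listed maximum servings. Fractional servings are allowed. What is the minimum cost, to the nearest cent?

Cost per mg of calcium: orange $0.0085, hummus $0.0138, lentils $0.0221.
Take 2 servings of orange: +142.0 mg calcium for $1.20 (total $1.20, still need 80.0 mg).
Take 2 servings of hummus: +80.0 mg calcium for $1.10 (total $2.30, still need 0.0 mg).
Filling from the cheapest source first is optimal under one linear minimum: $2.30.

$2.30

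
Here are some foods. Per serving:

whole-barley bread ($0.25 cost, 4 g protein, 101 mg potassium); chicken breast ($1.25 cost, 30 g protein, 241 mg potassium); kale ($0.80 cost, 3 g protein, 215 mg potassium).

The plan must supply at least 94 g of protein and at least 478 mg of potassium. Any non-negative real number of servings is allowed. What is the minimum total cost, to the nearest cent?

$3.92

An LP optimum is at a vertex; with two nutrient constraints at most two foods are used. Check each candidate.
whole-barley bread only: max(94/4, 478/101) = 23.5 servings → $5.88.
chicken breast only: max(94/30, 478/241) = 3.133 servings → $3.92.
kale only: max(94/3, 478/215) = 31.33 servings → $25.07.
whole-barley bread + chicken breast: the both-tight solution has a negative serving — not a feasible corner.
whole-barley bread + kale: the both-tight solution has a negative serving — not a feasible corner.
chicken breast + kale with both targets exact would need a negative amount; discard.
The minimum over all feasible corners is $3.92.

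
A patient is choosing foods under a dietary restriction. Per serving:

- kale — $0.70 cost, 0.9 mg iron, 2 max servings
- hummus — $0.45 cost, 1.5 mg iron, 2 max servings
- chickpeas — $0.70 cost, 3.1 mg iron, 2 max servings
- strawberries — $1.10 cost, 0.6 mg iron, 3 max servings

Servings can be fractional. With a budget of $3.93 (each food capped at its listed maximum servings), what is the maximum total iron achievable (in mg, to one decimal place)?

Iron per dollar: chickpeas 4.429, hummus 3.333, kale 1.286, strawberries 0.5455.
Take 2 servings of chickpeas: spends $1.40, +6.2 mg iron (running total 6.2 mg).
Take 2 servings of hummus: spends $0.90, +3.0 mg iron (running total 9.2 mg).
Take 2 servings of kale: spends $1.40, +1.8 mg iron (running total 11.0 mg).
Take 0.2091 servings of strawberries: spends $0.23, +0.1 mg iron (running total 11.1 mg).
Greedy by best ratio exhausts the cost allowance optimally: 11.1 mg.

11.1 mg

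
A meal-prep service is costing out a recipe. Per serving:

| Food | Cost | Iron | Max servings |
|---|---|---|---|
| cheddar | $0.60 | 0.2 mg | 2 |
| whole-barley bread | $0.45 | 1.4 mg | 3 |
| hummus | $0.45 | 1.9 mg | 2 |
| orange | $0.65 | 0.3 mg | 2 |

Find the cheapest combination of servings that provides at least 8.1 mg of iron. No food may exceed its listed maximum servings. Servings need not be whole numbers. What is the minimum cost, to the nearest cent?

Cost per mg of iron: hummus $0.2368, whole-barley bread $0.3214, orange $2.1667, cheddar $3.0000.
Take 2 servings of hummus: +3.8 mg iron for $0.90 (total $0.90, still need 4.3 mg).
Take 3 servings of whole-barley bread: +4.2 mg iron for $1.35 (total $2.25, still need 0.1 mg).
Take 0.3333 servings of orange: +0.1 mg iron for $0.22 (total $2.47, still need 0.0 mg).
Greedy by cheapest-per-mg is optimal for a single linear constraint, so the minimum cost is $2.47.

$2.47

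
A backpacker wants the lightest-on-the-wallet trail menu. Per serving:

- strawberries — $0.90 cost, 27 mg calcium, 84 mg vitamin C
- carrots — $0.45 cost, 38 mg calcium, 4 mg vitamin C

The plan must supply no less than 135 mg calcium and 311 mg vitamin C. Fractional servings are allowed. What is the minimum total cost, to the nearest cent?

$3.72

For a min-cost LP with two ≥-constraints, a basic feasible solution has at most two positive variables.
strawberries only: max(135/27, 311/84) = 5 servings → $4.50.
carrots only: max(135/38, 311/4) = 77.75 servings → $34.99.
strawberries + carrots with both tight: 3.657 servings and 0.9543 servings → $3.72.
Cheapest feasible corner: $3.72.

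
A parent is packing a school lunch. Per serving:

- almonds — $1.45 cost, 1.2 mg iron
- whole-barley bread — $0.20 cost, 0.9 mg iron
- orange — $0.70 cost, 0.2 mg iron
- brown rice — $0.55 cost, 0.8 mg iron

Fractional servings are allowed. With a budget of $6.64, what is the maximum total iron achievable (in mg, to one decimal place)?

Iron per dollar: whole-barley bread 4.5, brown rice 1.455, almonds 0.8276, orange 0.2857.
With no serving limits, spend the whole cost allowance on whole-barley bread: $6.64 / $0.20 × 0.9 mg = 29.9 mg.

29.9 mg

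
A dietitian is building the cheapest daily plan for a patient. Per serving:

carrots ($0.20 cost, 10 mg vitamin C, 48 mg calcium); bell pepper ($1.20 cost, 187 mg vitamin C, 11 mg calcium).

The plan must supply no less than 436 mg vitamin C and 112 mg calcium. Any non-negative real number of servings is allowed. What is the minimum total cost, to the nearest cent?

$3.05

carrots only: max(436/10, 112/48) = 43.6 servings → $8.72.
bell pepper only: max(436/187, 112/11) = 10.18 servings → $12.22.
carrots + bell pepper with both tight: 1.821 servings and 2.234 servings → $3.05.
So the least-cost plan costs $3.05.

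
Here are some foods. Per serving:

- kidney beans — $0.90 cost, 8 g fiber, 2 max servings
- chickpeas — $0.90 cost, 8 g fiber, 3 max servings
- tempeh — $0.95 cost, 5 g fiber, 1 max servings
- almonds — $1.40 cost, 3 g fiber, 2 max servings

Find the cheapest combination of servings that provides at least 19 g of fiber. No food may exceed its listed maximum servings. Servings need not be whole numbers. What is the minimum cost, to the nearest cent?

Cost per g of fiber: kidney beans $0.1125, chickpeas $0.1125, tempeh $0.1900, almonds $0.4667.
Take 2 servings of kidney beans: +16.0 g fiber for $1.80 (total $1.80, still need 3.0 g).
Take 0.375 servings of chickpeas: +3.0 g fiber for $0.34 (total $2.14, still need 0.0 g).
Greedy by cheapest-per-g is optimal for a single linear constraint, so the minimum cost is $2.14.

$2.14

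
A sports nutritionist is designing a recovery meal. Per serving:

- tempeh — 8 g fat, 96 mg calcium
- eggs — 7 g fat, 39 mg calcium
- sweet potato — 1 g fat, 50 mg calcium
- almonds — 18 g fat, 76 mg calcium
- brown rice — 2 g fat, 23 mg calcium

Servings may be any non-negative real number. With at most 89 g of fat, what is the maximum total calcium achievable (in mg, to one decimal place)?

4450.0 mg

Calcium per g fat: sweet potato 50, tempeh 12, brown rice 11.5, eggs 5.571, almonds 4.222.
With no serving limits, spend the whole fat allowance on sweet potato: 89 g / 1 g × 50 mg = 4450.0 mg.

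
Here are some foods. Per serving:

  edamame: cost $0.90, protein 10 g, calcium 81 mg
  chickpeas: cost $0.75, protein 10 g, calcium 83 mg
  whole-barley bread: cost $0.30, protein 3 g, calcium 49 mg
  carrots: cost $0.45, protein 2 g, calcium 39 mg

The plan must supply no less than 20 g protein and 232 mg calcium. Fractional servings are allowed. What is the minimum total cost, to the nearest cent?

$1.71

A basic optimal solution has at most two foods positive. Try each food alone and each pair with both targets met exactly.
edamame only: max(20/10, 232/81) = 2.864 servings → $2.58.
chickpeas only: max(20/10, 232/83) = 2.795 servings → $2.10.
whole-barley bread only: max(20/3, 232/49) = 6.667 servings → $2.00.
carrots only: max(20/2, 232/39) = 10 servings → $4.50.
edamame + chickpeas with both targets exact would need a negative amount; discard.
edamame + whole-barley bread with both tight: 1.15 servings and 2.834 servings → $1.89.
edamame + carrots with both tight: 1.386 servings and 3.07 servings → $2.63.
chickpeas + whole-barley bread with both tight: 1.178 servings and 2.739 servings → $1.71.
chickpeas + carrots with both tight: 1.411 servings and 2.946 servings → $2.38.
whole-barley bread + carrots with both targets exact would need a negative amount; discard.
So the least-cost plan costs $1.71.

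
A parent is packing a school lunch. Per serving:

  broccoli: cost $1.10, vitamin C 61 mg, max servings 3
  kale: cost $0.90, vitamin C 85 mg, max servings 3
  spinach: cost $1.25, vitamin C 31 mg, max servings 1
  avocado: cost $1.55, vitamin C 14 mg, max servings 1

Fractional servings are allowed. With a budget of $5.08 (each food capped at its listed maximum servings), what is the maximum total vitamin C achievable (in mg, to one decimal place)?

387.0 mg

Vitamin C per dollar: kale 94.44, broccoli 55.45, spinach 24.8, avocado 9.032.
Take 3 servings of kale: spends $2.70, +255.0 mg vitamin C (running total 255.0 mg).
Take 2.164 servings of broccoli: spends $2.38, +132.0 mg vitamin C (running total 387.0 mg).
Greedy by best ratio exhausts the cost allowance optimally: 387.0 mg.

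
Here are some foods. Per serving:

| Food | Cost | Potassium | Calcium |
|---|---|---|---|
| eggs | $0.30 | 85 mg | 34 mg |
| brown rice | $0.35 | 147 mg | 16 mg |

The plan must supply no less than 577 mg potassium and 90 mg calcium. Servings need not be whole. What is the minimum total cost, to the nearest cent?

$1.48

This is a tiny linear program; its minimum lies at a vertex of the feasible set. List the vertices and price them.
eggs only: max(577/85, 90/34) = 6.788 servings → $2.04.
brown rice only: max(577/147, 90/16) = 5.625 servings → $1.97.
eggs + brown rice with both tight: 1.099 servings and 3.29 servings → $1.48.
Cheapest feasible corner: $1.48.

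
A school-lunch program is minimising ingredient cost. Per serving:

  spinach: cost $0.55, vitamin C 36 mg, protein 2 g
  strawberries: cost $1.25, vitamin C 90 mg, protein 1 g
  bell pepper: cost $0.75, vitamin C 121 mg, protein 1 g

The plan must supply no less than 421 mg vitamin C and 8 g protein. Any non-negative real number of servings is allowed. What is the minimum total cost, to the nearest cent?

$3.48

Compare the cost at each extreme point of the feasible region.
spinach only: max(421/36, 8/2) = 11.69 servings → $6.43.
strawberries only: max(421/90, 8/1) = 8 servings → $10.00.
bell pepper only: max(421/121, 8/1) = 8 servings → $6.00.
spinach + strawberries with both tight: 2.076 servings and 3.847 servings → $5.95.
spinach + bell pepper with both tight: 2.655 servings and 2.689 servings → $3.48.
strawberries + bell pepper with both targets exact would need a negative amount; discard.
The minimum over all feasible corners is $3.48.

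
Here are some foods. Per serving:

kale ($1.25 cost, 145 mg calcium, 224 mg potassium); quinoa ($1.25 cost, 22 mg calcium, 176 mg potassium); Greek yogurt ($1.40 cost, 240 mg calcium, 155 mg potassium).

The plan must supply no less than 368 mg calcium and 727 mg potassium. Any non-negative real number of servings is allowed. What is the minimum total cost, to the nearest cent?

$4.06

Minimising a linear cost over {calcium ≥ 368, potassium ≥ 727, servings ≥ 0} — the optimum is at a vertex, using one or two foods.
kale only: max(368/145, 727/224) = 3.246 servings → $4.06.
quinoa only: max(368/22, 727/176) = 16.73 servings → $20.91.
Greek yogurt only: max(368/240, 727/155) = 4.69 servings → $6.57.
kale + quinoa with both tight: 2.369 servings and 1.116 servings → $4.36.
kale + Greek yogurt: the both-tight solution has a negative serving — not a feasible corner.
quinoa + Greek yogurt with both tight: 3.024 servings and 1.256 servings → $5.54.
So the least-cost plan costs $4.06.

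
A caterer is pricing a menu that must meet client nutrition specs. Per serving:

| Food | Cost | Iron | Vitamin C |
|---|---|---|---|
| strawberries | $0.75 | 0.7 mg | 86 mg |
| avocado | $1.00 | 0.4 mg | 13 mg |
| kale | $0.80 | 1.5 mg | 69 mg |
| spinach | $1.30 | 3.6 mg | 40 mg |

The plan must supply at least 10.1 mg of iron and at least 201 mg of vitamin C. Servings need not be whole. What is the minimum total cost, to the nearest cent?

$4.09

Compare the cost at each extreme point of the feasible region.
strawberries only: max(10.1/0.7, 201/86) = 14.43 servings → $10.82.
avocado only: max(10.1/0.4, 201/13) = 25.25 servings → $25.25.
kale only: max(10.1/1.5, 201/69) = 6.733 servings → $5.39.
spinach only: max(10.1/3.6, 201/40) = 5.025 servings → $6.53.
strawberries + avocado: intersection lies outside the first quadrant.
strawberries + kale: intersection lies outside the first quadrant.
strawberries + spinach with both tight: 1.135 servings and 2.585 servings → $4.21.
avocado + kale: the both-tight solution has a negative serving — not a feasible corner.
avocado + spinach with both tight: 10.38 servings and 1.653 servings → $12.53.
kale + spinach with both tight: 1.696 servings and 2.099 servings → $4.09.
Cheapest feasible corner: $4.09.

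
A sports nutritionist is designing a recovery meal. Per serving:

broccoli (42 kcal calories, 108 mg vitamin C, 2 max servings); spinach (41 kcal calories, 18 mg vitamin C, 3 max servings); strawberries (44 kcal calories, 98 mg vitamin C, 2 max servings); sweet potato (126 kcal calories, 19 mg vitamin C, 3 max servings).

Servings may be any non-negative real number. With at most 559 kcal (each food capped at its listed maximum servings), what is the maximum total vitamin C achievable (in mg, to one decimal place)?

Vitamin C per kcal: broccoli 2.571, strawberries 2.227, spinach 0.439, sweet potato 0.1508.
Take 2 servings of broccoli: uses 84 kcal, +216.0 mg vitamin C (running total 216.0 mg).
Take 2 servings of strawberries: uses 88 kcal, +196.0 mg vitamin C (running total 412.0 mg).
Take 3 servings of spinach: uses 123 kcal, +54.0 mg vitamin C (running total 466.0 mg).
Take 2.095 servings of sweet potato: uses 264 kcal, +39.8 mg vitamin C (running total 505.8 mg).
Greedy by best ratio exhausts the calories allowance optimally: 505.8 mg.

505.8 mg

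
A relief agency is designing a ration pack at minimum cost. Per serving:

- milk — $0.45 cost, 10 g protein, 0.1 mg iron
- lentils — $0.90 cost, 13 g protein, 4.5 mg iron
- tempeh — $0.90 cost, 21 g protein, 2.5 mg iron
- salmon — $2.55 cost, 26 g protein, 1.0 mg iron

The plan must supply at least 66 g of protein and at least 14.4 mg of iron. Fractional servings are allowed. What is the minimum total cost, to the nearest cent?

milk only: max(66/10, 14.4/0.1) = 144 servings → $64.80.
lentils only: max(66/13, 14.4/4.5) = 5.077 servings → $4.57.
tempeh only: max(66/21, 14.4/2.5) = 5.76 servings → $5.18.
salmon only: max(66/26, 14.4/1.0) = 14.4 servings → $36.72.
milk + lentils with both tight: 2.513 servings and 3.144 servings → $3.96.
milk + tempeh: the both-tight solution has a negative serving — not a feasible corner.
milk + salmon: intersection lies outside the first quadrant.
lentils + tempeh with both tight: 2.216 servings and 1.771 servings → $3.59.
lentils + salmon with both tight: 2.965 servings and 1.056 servings → $5.36.
tempeh + salmon: the both-tight solution has a negative serving — not a feasible corner.
The minimum over all feasible corners is $3.59.

$3.59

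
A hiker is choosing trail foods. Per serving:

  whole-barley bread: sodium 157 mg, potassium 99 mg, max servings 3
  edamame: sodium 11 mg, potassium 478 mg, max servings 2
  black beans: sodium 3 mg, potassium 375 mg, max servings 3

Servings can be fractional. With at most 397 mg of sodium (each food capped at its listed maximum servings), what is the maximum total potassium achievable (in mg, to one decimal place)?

Potassium per mg sodium: black beans 125, edamame 43.45, whole-barley bread 0.6306.
Take 3 servings of black beans: uses 9 mg sodium, +1125.0 mg potassium (running total 1125.0 mg).
Take 2 servings of edamame: uses 22 mg sodium, +956.0 mg potassium (running total 2081.0 mg).
Take 2.331 servings of whole-barley bread: uses 366 mg sodium, +230.8 mg potassium (running total 2311.8 mg).
Filling greedily by potassium-per-mg sodium is optimal for one linear limit, giving 2311.8 mg.

2311.8 mg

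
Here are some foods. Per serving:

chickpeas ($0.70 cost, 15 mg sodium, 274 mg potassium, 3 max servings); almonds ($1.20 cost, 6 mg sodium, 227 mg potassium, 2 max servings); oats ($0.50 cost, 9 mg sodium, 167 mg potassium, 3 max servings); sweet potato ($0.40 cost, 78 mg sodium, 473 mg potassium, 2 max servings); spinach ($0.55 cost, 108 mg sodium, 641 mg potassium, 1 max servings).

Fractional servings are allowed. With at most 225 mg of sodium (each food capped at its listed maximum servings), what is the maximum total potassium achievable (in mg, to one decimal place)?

2632.0 mg

Potassium per mg sodium: almonds 37.83, oats 18.56, chickpeas 18.27, sweet potato 6.064, spinach 5.935.
Take 2 servings of almonds: uses 12 mg sodium, +454.0 mg potassium (running total 454.0 mg).
Take 3 servings of oats: uses 27 mg sodium, +501.0 mg potassium (running total 955.0 mg).
Take 3 servings of chickpeas: uses 45 mg sodium, +822.0 mg potassium (running total 1777.0 mg).
Take 1.808 servings of sweet potato: uses 141 mg sodium, +855.0 mg potassium (running total 2632.0 mg).
Greedy by best ratio exhausts the sodium allowance optimally: 2632.0 mg.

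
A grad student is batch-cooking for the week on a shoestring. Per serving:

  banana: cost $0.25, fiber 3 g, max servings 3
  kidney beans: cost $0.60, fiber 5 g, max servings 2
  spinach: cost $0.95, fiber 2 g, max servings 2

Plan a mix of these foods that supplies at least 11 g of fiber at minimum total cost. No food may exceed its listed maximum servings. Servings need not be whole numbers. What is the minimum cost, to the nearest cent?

Cost per g of fiber: banana $0.0833, kidney beans $0.1200, spinach $0.4750.
Take 3 servings of banana: +9.0 g fiber for $0.75 (total $0.75, still need 2.0 g).
Take 0.4 servings of kidney beans: +2.0 g fiber for $0.24 (total $0.99, still need 0.0 g).
Greedy by cheapest-per-g is optimal for a single linear constraint, so the minimum cost is $0.99.

$0.99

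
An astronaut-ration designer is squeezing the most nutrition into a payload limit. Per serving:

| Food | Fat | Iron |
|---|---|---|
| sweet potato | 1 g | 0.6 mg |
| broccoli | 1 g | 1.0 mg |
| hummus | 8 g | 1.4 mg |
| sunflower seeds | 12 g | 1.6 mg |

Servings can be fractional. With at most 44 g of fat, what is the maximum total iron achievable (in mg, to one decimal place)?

Iron per g fat: broccoli 1, sweet potato 0.6, hummus 0.175, sunflower seeds 0.1333.
With no serving limits, spend the whole fat allowance on broccoli: 44 g / 1 g × 1.0 mg = 44.0 mg.

44.0 mg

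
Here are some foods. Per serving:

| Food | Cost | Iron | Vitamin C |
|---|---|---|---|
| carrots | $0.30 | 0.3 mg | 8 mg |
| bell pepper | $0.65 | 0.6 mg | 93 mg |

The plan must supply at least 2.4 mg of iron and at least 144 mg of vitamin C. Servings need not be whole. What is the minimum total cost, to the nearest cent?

$2.45

carrots only: max(2.4/0.3, 144/8) = 18 servings → $5.40.
bell pepper only: max(2.4/0.6, 144/93) = 4 servings → $2.60.
carrots + bell pepper with both tight: 5.922 servings and 1.039 servings → $2.45.
So the least-cost plan costs $2.45.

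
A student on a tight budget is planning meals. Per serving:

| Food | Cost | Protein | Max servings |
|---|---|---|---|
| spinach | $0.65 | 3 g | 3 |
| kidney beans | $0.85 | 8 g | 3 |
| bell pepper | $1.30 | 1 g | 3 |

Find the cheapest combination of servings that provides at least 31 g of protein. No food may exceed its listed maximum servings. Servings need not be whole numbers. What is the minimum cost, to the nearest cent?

Cost per g of protein: kidney beans $0.1062, spinach $0.2167, bell pepper $1.3000.
Take 3 servings of kidney beans: +24.0 g protein for $2.55 (total $2.55, still need 7.0 g).
Take 2.333 servings of spinach: +7.0 g protein for $1.52 (total $4.07, still need 0.0 g).
Filling from the cheapest source first is optimal under one linear minimum: $4.07.

$4.07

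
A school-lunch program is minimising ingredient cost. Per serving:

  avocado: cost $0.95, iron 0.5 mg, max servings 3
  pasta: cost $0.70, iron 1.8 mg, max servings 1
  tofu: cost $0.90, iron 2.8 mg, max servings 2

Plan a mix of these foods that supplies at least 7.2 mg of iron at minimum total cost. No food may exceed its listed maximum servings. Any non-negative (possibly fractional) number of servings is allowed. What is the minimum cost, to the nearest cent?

Cost per mg of iron: tofu $0.3214, pasta $0.3889, avocado $1.9000.
Take 2 servings of tofu: +5.6 mg iron for $1.80 (total $1.80, still need 1.6 mg).
Take 0.8889 servings of pasta: +1.6 mg iron for $0.62 (total $2.42, still need 0.0 mg).
Greedy by cheapest-per-mg is optimal for a single linear constraint, so the minimum cost is $2.42.

$2.42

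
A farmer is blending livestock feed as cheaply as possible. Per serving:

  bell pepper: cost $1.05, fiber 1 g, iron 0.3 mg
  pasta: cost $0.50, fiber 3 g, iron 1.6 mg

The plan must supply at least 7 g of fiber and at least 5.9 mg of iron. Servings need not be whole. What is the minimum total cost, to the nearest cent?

Two binding constraints pin down two serving amounts, so the optimal mix uses at most two foods. The candidates are each food alone (scaled to the tighter of fiber/iron) and each pair with both constraints tight.
bell pepper only: max(7/1, 5.9/0.3) = 19.67 servings → $20.65.
pasta only: max(7/3, 5.9/1.6) = 3.688 servings → $1.84.
bell pepper + pasta: intersection lies outside the first quadrant.
So the least-cost plan costs $1.84.

$1.84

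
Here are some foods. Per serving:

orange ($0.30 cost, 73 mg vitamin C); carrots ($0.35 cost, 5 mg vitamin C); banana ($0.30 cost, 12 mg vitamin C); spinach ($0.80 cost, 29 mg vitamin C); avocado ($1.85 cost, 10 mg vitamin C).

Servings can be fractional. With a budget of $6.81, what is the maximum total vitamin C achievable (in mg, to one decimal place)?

1657.1 mg

Vitamin C per dollar: orange 243.3, banana 40, spinach 36.25, carrots 14.29, avocado 5.405.
With no serving limits, spend the whole cost allowance on orange: $6.81 / $0.30 × 73 mg = 1657.1 mg.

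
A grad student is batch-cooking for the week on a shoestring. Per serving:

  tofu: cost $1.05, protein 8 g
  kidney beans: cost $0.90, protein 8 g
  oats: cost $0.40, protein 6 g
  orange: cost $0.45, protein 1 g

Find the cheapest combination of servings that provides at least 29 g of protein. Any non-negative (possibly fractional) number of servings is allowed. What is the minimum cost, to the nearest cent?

$1.93

Cost per g of protein: oats $0.0667, kidney beans $0.1125, tofu $0.1313, orange $0.4500.
With no serving limits, use only oats: 29 g / 6 g = 4.833 servings × $0.40 = $1.93.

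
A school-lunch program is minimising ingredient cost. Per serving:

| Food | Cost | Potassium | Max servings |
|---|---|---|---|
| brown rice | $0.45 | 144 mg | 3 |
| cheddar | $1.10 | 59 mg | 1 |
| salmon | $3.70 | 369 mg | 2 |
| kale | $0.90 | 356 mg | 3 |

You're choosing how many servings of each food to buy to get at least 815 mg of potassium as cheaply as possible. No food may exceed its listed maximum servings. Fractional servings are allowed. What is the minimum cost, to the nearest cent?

$2.06

Cost per mg of potassium: kale $0.0025, brown rice $0.0031, salmon $0.0100, cheddar $0.0186.
Take 2.289 servings of kale: +815.0 mg potassium for $2.06 (total $2.06, still need 0.0 mg).
Greedy by cheapest-per-mg is optimal for a single linear constraint, so the minimum cost is $2.06.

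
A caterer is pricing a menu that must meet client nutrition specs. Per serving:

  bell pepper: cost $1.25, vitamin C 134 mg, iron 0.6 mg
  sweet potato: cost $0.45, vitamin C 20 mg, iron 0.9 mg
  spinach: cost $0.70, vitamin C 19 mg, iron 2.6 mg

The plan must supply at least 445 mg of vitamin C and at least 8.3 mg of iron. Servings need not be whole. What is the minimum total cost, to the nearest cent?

An LP optimum is at a vertex; with two nutrient constraints at most two foods are used. Check each candidate.
bell pepper only: max(445/134, 8.3/0.6) = 13.83 servings → $17.29.
sweet potato only: max(445/20, 8.3/0.9) = 22.25 servings → $10.01.
spinach only: max(445/19, 8.3/2.6) = 23.42 servings → $16.39.
bell pepper + sweet potato with both tight: 2.159 servings and 7.783 servings → $6.20.
bell pepper + spinach with both tight: 2.965 servings and 2.508 servings → $5.46.
sweet potato + spinach with both targets exact would need a negative amount; discard.
So the least-cost plan costs $5.46.

$5.46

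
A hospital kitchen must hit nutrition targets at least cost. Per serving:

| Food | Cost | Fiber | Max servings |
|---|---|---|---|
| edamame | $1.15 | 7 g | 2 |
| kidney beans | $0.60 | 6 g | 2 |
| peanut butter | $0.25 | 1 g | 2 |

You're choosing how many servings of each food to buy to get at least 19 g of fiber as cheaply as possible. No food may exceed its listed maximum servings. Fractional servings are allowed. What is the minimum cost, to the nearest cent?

Cost per g of fiber: kidney beans $0.1000, edamame $0.1643, peanut butter $0.2500.
Take 2 servings of kidney beans: +12.0 g fiber for $1.20 (total $1.20, still need 7.0 g).
Take 1 serving of edamame: +7.0 g fiber for $1.15 (total $2.35, still need 0.0 g).
Filling from the cheapest source first is optimal under one linear minimum: $2.35.

$2.35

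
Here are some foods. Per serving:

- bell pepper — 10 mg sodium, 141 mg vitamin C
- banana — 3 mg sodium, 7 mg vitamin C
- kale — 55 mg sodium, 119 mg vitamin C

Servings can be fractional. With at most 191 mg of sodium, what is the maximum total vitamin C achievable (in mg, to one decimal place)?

2693.1 mg

Vitamin C per mg sodium: bell pepper 14.1, banana 2.333, kale 2.164.
With no serving limits, spend the whole sodium allowance on bell pepper: 191 mg / 10 mg × 141 mg = 2693.1 mg.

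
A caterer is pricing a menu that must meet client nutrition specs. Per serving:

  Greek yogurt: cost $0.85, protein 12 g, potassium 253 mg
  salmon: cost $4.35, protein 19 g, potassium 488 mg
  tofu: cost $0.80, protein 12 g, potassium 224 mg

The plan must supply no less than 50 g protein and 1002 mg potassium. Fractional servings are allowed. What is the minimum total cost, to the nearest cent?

A basic optimal solution has at most two foods positive. Try each food alone and each pair with both targets met exactly.
Greek yogurt only: max(50/12, 1002/253) = 4.167 servings → $3.54.
salmon only: max(50/19, 1002/488) = 2.632 servings → $11.45.
tofu only: max(50/12, 1002/224) = 4.473 servings → $3.58.
Greek yogurt + salmon: the both-tight solution has a negative serving — not a feasible corner.
Greek yogurt + tofu with both tight: 2.368 servings and 1.799 servings → $3.45.
salmon + tofu with both tight: 0.515 servings and 3.351 servings → $4.92.
The minimum over all feasible corners is $3.45.

$3.45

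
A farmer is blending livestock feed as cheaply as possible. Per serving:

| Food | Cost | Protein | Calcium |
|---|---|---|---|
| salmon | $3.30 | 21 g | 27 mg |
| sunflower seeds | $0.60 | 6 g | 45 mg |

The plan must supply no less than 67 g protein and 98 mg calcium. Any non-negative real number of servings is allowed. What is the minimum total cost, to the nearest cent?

$6.70

Compare the cost at each extreme point of the feasible region.
salmon only: max(67/21, 98/27) = 3.63 servings → $11.98.
sunflower seeds only: max(67/6, 98/45) = 11.17 servings → $6.70.
salmon + sunflower seeds with both tight: 3.1 servings and 0.318 servings → $10.42.
So the least-cost plan costs $6.70.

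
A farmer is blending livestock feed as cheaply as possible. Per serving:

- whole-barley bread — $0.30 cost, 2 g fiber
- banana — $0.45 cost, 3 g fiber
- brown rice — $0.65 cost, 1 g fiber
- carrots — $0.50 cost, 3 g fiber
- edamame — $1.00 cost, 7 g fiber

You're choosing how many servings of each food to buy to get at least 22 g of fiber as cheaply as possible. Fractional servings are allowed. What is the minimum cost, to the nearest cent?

Cost per g of fiber: edamame $0.1429, whole-barley bread $0.1500, banana $0.1500, carrots $0.1667, brown rice $0.6500.
With no serving limits, use only edamame: 22 g / 7 g = 3.143 servings × $1.00 = $3.14.

$3.14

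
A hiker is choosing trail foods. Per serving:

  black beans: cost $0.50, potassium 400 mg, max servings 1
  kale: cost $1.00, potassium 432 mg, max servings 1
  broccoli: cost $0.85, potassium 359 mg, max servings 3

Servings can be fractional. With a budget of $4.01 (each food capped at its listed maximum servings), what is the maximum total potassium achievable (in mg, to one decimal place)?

Potassium per dollar: black beans 800, kale 432, broccoli 422.4.
Take 1 serving of black beans: spends $0.50, +400.0 mg potassium (running total 400.0 mg).
Take 1 serving of kale: spends $1.00, +432.0 mg potassium (running total 832.0 mg).
Take 2.953 servings of broccoli: spends $2.51, +1060.1 mg potassium (running total 1892.1 mg).
Greedy by best ratio exhausts the cost allowance optimally: 1892.1 mg.

1892.1 mg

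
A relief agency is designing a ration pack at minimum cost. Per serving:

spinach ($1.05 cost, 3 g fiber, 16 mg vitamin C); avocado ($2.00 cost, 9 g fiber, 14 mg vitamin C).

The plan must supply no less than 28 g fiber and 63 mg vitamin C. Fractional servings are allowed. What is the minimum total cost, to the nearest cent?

$6.88

With two linear requirements the optimum uses one or two foods; enumerate the corners.
spinach only: max(28/3, 63/16) = 9.333 servings → $9.80.
avocado only: max(28/9, 63/14) = 4.5 servings → $9.00.
spinach + avocado with both tight: 1.716 servings and 2.539 servings → $6.88.
Cheapest feasible corner: $6.88.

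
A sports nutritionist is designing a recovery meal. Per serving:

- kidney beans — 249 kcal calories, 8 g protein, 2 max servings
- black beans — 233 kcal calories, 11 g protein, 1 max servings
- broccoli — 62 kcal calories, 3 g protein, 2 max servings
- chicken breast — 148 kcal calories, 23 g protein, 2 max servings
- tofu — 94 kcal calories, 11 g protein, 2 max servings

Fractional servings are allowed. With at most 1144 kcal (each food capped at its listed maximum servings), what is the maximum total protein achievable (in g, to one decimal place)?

94.7 g

Protein per kcal: chicken breast 0.1554, tofu 0.117, broccoli 0.04839, black beans 0.04721, kidney beans 0.03213.
Take 2 servings of chicken breast: uses 296 kcal, +46.0 g protein (running total 46.0 g).
Take 2 servings of tofu: uses 188 kcal, +22.0 g protein (running total 68.0 g).
Take 2 servings of broccoli: uses 124 kcal, +6.0 g protein (running total 74.0 g).
Take 1 serving of black beans: uses 233 kcal, +11.0 g protein (running total 85.0 g).
Take 1.217 servings of kidney beans: uses 303 kcal, +9.7 g protein (running total 94.7 g).
Filling greedily by protein-per-kcal is optimal for one linear limit, giving 94.7 g.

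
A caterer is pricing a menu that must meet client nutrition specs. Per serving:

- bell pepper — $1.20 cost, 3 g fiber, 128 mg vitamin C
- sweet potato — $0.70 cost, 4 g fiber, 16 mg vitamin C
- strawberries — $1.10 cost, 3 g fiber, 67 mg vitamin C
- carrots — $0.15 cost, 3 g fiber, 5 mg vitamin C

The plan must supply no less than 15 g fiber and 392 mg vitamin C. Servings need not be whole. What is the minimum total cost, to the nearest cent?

$3.88

bell pepper only: max(15/3, 392/128) = 5 servings → $6.00.
sweet potato only: max(15/4, 392/16) = 24.5 servings → $17.15.
strawberries only: max(15/3, 392/67) = 5.851 servings → $6.44.
carrots only: max(15/3, 392/5) = 78.4 servings → $11.76.
bell pepper + sweet potato with both tight: 2.862 servings and 1.603 servings → $4.56.
bell pepper + strawberries with both tight: 0.9344 servings and 4.066 servings → $5.59.
bell pepper + carrots with both tight: 2.984 servings and 2.016 servings → $3.88.
sweet potato + strawberries: intersection lies outside the first quadrant.
sweet potato + carrots with both targets exact would need a negative amount; discard.
strawberries + carrots: the both-tight solution has a negative serving — not a feasible corner.
So the least-cost plan costs $3.88.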